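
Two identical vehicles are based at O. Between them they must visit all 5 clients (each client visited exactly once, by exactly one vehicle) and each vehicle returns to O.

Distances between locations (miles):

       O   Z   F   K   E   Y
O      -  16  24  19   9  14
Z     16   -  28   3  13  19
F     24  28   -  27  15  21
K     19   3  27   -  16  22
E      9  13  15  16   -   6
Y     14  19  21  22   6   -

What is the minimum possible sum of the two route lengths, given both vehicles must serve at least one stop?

97 miles — the smallest possible combined total.

Check every non-empty split of the stops between the two vehicles; for each half take its own optimal tour:
  {Z} + {F, K, E, Y}: 32 + 81 = 113
  {F} + {Z, K, E, Y}: 48 + 55 = 103
  {Z, F} + {K, E, Y}: 68 + 55 = 123
  {K} + {Z, F, E, Y}: 38 + 79 = 117
  {Z, K} + {F, E, Y}: 38 + 59 = 97
  {F, K} + {Z, E, Y}: 70 + 49 = 119
  … (15 splits in total)
Best: vehicle 1 O → Z → K → O = 38; vehicle 2 O → F → E → Y → O = 59; combined 97.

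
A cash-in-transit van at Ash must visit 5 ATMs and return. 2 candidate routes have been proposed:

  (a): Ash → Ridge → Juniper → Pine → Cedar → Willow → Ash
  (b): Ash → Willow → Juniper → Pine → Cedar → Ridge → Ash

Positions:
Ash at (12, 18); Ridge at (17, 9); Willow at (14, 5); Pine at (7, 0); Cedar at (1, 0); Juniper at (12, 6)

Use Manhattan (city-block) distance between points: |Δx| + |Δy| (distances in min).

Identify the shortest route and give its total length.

(a): 14 + 8 + 11 + 6 + 18 + 15 = 72
(b): 15 + 3 + 11 + 6 + 25 + 14 = 74

Shortest is (a), total 72 min.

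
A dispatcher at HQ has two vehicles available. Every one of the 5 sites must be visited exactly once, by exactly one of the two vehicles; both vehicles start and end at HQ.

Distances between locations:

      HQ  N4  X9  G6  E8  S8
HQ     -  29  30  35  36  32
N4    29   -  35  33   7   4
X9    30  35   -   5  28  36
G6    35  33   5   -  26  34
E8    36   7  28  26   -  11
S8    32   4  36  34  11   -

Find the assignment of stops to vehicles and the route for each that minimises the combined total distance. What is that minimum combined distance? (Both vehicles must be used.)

Check every non-empty split of the stops between the two vehicles; for each half take its own optimal tour:
  {N4} + {X9, G6, E8, S8}: 58 + 104 = 162
  {X9} + {N4, G6, E8, S8}: 60 + 104 = 164
  {N4, X9} + {G6, E8, S8}: 94 + 104 = 198
  {G6} + {N4, X9, E8, S8}: 70 + 101 = 171
  {N4, G6} + {X9, E8, S8}: 97 + 101 = 198
  {X9, G6} + {N4, E8, S8}: 70 + 79 = 149
  … (15 splits in total)
Best: vehicle 1 HQ → X9 → G6 → HQ = 70; vehicle 2 HQ → N4 → E8 → S8 → HQ = 79; combined 149.

Minimum combined distance: 149.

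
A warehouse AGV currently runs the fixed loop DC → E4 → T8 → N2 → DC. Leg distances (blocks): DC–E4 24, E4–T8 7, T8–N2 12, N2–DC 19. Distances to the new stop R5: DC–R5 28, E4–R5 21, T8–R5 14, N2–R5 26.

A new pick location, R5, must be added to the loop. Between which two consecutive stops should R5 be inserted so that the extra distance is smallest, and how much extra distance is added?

Insertion cost between consecutive stops i–j is d(i,R5) + d(R5,j) − d(i,j):
  between DC and E4: 28 + 21 − 24 = 25
  between E4 and T8: 21 + 14 − 7 = 28
  between T8 and N2: 14 + 26 − 12 = 28
  between N2 and DC: 26 + 28 − 19 = 35
Cheapest insertion is between DC and E4, adding 25.
New total = 62 + 25 = 87.

Adding 25 blocks by placing R5 on the DC–E4 leg.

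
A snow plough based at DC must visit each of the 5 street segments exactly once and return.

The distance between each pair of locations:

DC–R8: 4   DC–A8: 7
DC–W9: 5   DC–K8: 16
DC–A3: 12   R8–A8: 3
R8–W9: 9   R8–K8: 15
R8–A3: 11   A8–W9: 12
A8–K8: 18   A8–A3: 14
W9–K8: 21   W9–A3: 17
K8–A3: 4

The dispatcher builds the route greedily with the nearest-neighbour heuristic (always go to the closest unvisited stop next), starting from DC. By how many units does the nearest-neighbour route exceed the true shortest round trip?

DC: R8=4, W9=5, A8=7, A3=12, K8=16 ⇒ R8
R8: A8=3, W9=9, A3=11, K8=15 ⇒ A8
A8: W9=12, A3=14, K8=18 ⇒ W9
W9: A3=17, K8=21 ⇒ A3
A3: K8=4 ⇒ K8
NN route DC → R8 → A8 → W9 → A3 → K8 → DC costs 56.
Optimal: DC → R8 → A8 → K8 → A3 → W9 → DC costs 51 (by enumerating all 60 distinct tours).
Excess = 56 − 51 = 5.

5 longer than the optimal tour.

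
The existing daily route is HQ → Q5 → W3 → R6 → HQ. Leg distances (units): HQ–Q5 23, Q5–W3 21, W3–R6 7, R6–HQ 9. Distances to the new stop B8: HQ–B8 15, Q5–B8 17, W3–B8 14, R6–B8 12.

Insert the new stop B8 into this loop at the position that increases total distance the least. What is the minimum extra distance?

Minimum extra distance: 9, inserting B8 between HQ and Q5.

Insertion cost between consecutive stops i–j is d(i,B8) + d(B8,j) − d(i,j):
  between HQ and Q5: 15 + 17 − 23 = 9
  between Q5 and W3: 17 + 14 − 21 = 10
  between W3 and R6: 14 + 12 − 7 = 19
  between R6 and HQ: 12 + 15 − 9 = 18
Cheapest insertion is between HQ and Q5, adding 9.
New total = 60 + 9 = 69.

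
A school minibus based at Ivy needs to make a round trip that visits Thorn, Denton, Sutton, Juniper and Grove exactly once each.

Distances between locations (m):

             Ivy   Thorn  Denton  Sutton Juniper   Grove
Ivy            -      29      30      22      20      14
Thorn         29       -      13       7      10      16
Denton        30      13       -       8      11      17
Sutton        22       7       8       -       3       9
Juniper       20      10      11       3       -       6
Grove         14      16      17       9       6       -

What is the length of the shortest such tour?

With 5 stops there are 5!/2 = 60 distinct round trips (a route and its reverse cost the same).
Ivy→Thorn→Denton→Sutton→Juniper→Grove→Ivy: 29+13+8+3+6+14 = 73
Ivy→Thorn→Denton→Sutton→Grove→Juniper→Ivy: 29+13+8+9+6+20 = 85
Ivy→Thorn→Denton→Juniper→Sutton→Grove→Ivy: 29+13+11+3+9+14 = 79
Ivy→Thorn→Denton→Juniper→Grove→Sutton→Ivy: 29+13+11+6+9+22 = 90
Ivy→Thorn→Denton→Grove→Sutton→Juniper→Ivy: 29+13+17+9+3+20 = 91
Ivy→Thorn→Denton→Grove→Juniper→Sutton→Ivy: 29+13+17+6+3+22 = 90
Ivy→Thorn→Sutton→Denton→Juniper→Grove→Ivy: 29+7+8+11+6+14 = 75
Ivy→Thorn→Sutton→Denton→Grove→Juniper→Ivy: 29+7+8+17+6+20 = 87
Ivy→Thorn→Sutton→Juniper→Denton→Grove→Ivy: 29+7+3+11+17+14 = 81
Ivy→Thorn→Sutton→Juniper→Grove→Denton→Ivy: 29+7+3+6+17+30 = 92
Ivy→Thorn→Sutton→Grove→Denton→Juniper→Ivy: 29+7+9+17+11+20 = 93
Ivy→Thorn→Sutton→Grove→Juniper→Denton→Ivy: 29+7+9+6+11+30 = 92
Ivy→Thorn→Juniper→Denton→Sutton→Grove→Ivy: 29+10+11+8+9+14 = 81
Ivy→Thorn→Juniper→Denton→Grove→Sutton→Ivy: 29+10+11+17+9+22 = 98
… (46 more)
The minimum is 73.
One optimal route: Ivy → Thorn → Denton → Sutton → Juniper → Grove → Ivy (or its reverse).

Minimum total distance: 73 m.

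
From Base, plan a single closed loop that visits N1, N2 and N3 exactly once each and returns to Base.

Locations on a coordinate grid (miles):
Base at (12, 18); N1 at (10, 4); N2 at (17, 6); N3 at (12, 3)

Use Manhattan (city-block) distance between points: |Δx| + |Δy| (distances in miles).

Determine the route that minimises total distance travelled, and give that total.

Minimum total distance: 44 miles.

With 3 stops there are 3!/2 = 3 distinct round trips (a route and its reverse cost the same).
Base → N1 → N2 → N3 → Base: 16+9+8+15 = 48
Base → N1 → N3 → N2 → Base: 16+3+8+17 = 44
Base → N2 → N1 → N3 → Base: 17+9+3+15 = 44
The minimum is 44.
One optimal route: Base → N1 → N3 → N2 → Base (or its reverse).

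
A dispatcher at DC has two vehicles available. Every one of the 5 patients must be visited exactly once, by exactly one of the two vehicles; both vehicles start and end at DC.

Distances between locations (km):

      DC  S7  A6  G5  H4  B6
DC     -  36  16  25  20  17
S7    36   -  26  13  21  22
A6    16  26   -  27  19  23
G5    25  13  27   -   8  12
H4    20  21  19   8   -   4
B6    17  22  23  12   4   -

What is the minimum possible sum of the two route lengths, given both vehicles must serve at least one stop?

110 km — the smallest possible combined total.

Check every non-empty split of the stops between the two vehicles; for each half take its own optimal tour:
  {S7} + {A6, G5, H4, B6}: 72 + 72 = 144
  {A6} + {S7, G5, H4, B6}: 32 + 78 = 110
  {S7, A6} + {G5, H4, B6}: 78 + 54 = 132
  {G5} + {S7, A6, H4, B6}: 50 + 84 = 134
  {S7, G5} + {A6, H4, B6}: 74 + 56 = 130
  {A6, G5} + {S7, H4, B6}: 68 + 78 = 146
  … (15 splits in total)
Best: vehicle 1 DC → A6 → DC = 32; vehicle 2 DC → S7 → G5 → H4 → B6 → DC = 78; combined 110.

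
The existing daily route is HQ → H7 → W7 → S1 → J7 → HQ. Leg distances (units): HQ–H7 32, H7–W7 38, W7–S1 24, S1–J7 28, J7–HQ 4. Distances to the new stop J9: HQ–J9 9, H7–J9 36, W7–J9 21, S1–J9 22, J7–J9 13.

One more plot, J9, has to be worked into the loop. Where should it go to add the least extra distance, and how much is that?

Insertion cost between consecutive stops i–j is d(i,J9) + d(J9,j) − d(i,j):
  between HQ and H7: 9 + 36 − 32 = 13
  between H7 and W7: 36 + 21 − 38 = 19
  between W7 and S1: 21 + 22 − 24 = 19
  between S1 and J7: 22 + 13 − 28 = 7
  between J7 and HQ: 13 + 9 − 4 = 18
Cheapest insertion is between S1 and J7, adding 7.
New total = 126 + 7 = 133.

+7 — insert J9 between S1 and J7.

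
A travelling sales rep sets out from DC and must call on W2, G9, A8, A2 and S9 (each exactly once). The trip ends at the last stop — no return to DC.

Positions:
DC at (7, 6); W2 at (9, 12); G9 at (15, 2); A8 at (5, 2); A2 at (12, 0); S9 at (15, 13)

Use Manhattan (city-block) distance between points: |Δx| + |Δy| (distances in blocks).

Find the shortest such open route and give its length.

Shortest open route: 38 blocks.

There are 5! = 120 possible orderings.
DC → W2 → G9 → A8 → A2 → S9: 8+16+10+9+16 = 59
DC → W2 → G9 → A8 → S9 → A2: 8+16+10+21+16 = 71
DC → W2 → G9 → A2 → A8 → S9: 8+16+5+9+21 = 59
DC → W2 → G9 → A2 → S9 → A8: 8+16+5+16+21 = 66
DC → W2 → G9 → S9 → A8 → A2: 8+16+11+21+9 = 65
DC → W2 → G9 → S9 → A2 → A8: 8+16+11+16+9 = 60
DC → W2 → A8 → G9 → A2 → S9: 8+14+10+5+16 = 53
DC → W2 → A8 → G9 → S9 → A2: 8+14+10+11+16 = 59
DC → W2 → A8 → A2 → G9 → S9: 8+14+9+5+11 = 47
DC → W2 → A8 → A2 → S9 → G9: 8+14+9+16+11 = 58
DC → W2 → A8 → S9 → G9 → A2: 8+14+21+11+5 = 59
DC → W2 → A8 → S9 → A2 → G9: 8+14+21+16+5 = 64
DC → W2 → A2 → G9 → A8 → S9: 8+15+5+10+21 = 59
DC → W2 → A2 → G9 → S9 → A8: 8+15+5+11+21 = 60
… (106 more)
DC → A8 → A2 → G9 → S9 → W2: 6+9+5+11+7 = 38  ← best
The minimum is 38.
One shortest path: DC → A8 → A2 → G9 → S9 → W2.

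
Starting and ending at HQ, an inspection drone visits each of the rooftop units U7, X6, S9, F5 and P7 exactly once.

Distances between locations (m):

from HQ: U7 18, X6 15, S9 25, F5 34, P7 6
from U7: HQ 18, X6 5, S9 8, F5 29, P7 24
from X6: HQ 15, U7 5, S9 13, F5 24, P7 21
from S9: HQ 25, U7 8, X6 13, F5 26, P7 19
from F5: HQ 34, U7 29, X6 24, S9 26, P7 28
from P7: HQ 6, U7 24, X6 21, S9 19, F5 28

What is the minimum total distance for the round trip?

HQ→U7→X6→S9→F5→P7→HQ: 18+5+13+26+28+6 = 96
HQ→U7→X6→S9→P7→F5→HQ: 18+5+13+19+28+34 = 117
HQ→U7→X6→F5→S9→P7→HQ: 18+5+24+26+19+6 = 98
HQ→U7→X6→F5→P7→S9→HQ: 18+5+24+28+19+25 = 119
HQ→U7→X6→P7→S9→F5→HQ: 18+5+21+19+26+34 = 123
HQ→U7→X6→P7→F5→S9→HQ: 18+5+21+28+26+25 = 123
HQ→U7→S9→X6→F5→P7→HQ: 18+8+13+24+28+6 = 97
HQ→U7→S9→X6→P7→F5→HQ: 18+8+13+21+28+34 = 122
HQ→U7→S9→F5→X6→P7→HQ: 18+8+26+24+21+6 = 103
HQ→U7→S9→F5→P7→X6→HQ: 18+8+26+28+21+15 = 116
HQ→U7→S9→P7→X6→F5→HQ: 18+8+19+21+24+34 = 124
HQ→U7→S9→P7→F5→X6→HQ: 18+8+19+28+24+15 = 112
HQ→U7→F5→X6→S9→P7→HQ: 18+29+24+13+19+6 = 109
HQ→U7→F5→X6→P7→S9→HQ: 18+29+24+21+19+25 = 136
… (46 more)
HQ→X6→U7→S9→F5→P7→HQ: 15+5+8+26+28+6 = 88  ← best
The minimum is 88.
One optimal route: HQ → X6 → U7 → S9 → F5 → P7 → HQ (or its reverse).

88 m — the shortest possible round trip.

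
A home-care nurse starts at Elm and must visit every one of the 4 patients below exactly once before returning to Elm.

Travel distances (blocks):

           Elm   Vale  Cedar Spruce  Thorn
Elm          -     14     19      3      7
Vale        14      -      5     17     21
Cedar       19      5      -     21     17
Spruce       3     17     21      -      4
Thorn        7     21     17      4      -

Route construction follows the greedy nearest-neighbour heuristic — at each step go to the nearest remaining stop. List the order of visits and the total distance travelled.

From Elm: distances to unvisited — Spruce=3, Thorn=7, Vale=14, Cedar=19. Nearest is Spruce (3).
From Spruce: distances to unvisited — Thorn=4, Vale=17, Cedar=21. Nearest is Thorn (4).
From Thorn: distances to unvisited — Cedar=17, Vale=21. Nearest is Cedar (17).
From Cedar: distances to unvisited — Vale=5. Nearest is Vale (5).
Return Vale→Elm: 14.
Total = 3 + 4 + 17 + 5 + 14 = 43.

43 blocks along Elm → Spruce → Thorn → Cedar → Vale → Elm.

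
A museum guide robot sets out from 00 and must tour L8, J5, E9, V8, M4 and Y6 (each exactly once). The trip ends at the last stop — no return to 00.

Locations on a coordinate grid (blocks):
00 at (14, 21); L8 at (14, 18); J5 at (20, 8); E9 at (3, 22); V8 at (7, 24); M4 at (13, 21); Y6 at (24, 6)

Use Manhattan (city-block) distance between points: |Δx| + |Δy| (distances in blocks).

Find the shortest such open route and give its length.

53 blocks — the minimum one-way total.

There are 6! = 720 possible orderings.
00 - L8 - J5 - E9 - V8 - M4 - Y6: 3+16+31+6+9+26 = 91
00 - L8 - J5 - E9 - V8 - Y6 - M4: 3+16+31+6+35+26 = 117
00 - L8 - J5 - E9 - M4 - V8 - Y6: 3+16+31+11+9+35 = 105
00 - L8 - J5 - E9 - M4 - Y6 - V8: 3+16+31+11+26+35 = 122
00 - L8 - J5 - E9 - Y6 - V8 - M4: 3+16+31+37+35+9 = 131
00 - L8 - J5 - E9 - Y6 - M4 - V8: 3+16+31+37+26+9 = 122
00 - L8 - J5 - V8 - E9 - M4 - Y6: 3+16+29+6+11+26 = 91
00 - L8 - J5 - V8 - E9 - Y6 - M4: 3+16+29+6+37+26 = 117
… (712 more)
00 - E9 - V8 - M4 - L8 - J5 - Y6: 12+6+9+4+16+6 = 53  ← best
The minimum is 53.
One shortest path: 00 → E9 → V8 → M4 → L8 → J5 → Y6.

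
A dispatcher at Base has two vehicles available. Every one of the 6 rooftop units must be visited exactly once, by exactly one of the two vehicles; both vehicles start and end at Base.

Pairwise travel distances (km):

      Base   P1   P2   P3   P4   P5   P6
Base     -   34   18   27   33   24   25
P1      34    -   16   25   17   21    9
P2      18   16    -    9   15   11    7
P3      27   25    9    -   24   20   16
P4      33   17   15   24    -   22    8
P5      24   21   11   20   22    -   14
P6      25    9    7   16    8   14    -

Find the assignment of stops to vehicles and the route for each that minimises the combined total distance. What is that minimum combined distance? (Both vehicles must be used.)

Try each way of splitting the stops between the two vehicles (each non-empty) and, for each split, find the best tour for each vehicle:
  {P1} + {P2, P3, P4, P5, P6}: 68 + 97 = 165
  {P2} + {P1, P3, P4, P5, P6}: 36 + 113 = 149
  {P1, P2} + {P3, P4, P5, P6}: 68 + 97 = 165
  {P3} + {P1, P2, P4, P5, P6}: 54 + 95 = 149
  {P1, P3} + {P2, P4, P5, P6}: 86 + 79 = 165
  {P2, P3} + {P1, P4, P5, P6}: 54 + 95 = 149
  … (31 splits in total)
Best: vehicle 1 Base → P2 → Base = 36; vehicle 2 Base → P3 → P4 → P6 → P1 → P5 → Base = 113; combined 149.

149 km — the smallest possible combined total.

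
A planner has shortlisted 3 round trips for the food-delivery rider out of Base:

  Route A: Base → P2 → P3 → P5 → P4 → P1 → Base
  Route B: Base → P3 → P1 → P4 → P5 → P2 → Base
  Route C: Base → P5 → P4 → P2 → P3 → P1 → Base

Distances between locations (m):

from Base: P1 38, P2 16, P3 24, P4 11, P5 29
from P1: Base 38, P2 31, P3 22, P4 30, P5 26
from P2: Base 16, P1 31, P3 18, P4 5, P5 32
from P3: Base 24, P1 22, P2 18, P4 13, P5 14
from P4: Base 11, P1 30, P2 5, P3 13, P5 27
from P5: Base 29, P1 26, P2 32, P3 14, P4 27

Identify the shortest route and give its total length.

Route A: 16 + 18 + 14 + 27 + 30 + 38 = 143
Route B: 24 + 22 + 30 + 27 + 32 + 16 = 151
Route C: 29 + 27 + 5 + 18 + 22 + 38 = 139

Shortest is Route C, total 139 m.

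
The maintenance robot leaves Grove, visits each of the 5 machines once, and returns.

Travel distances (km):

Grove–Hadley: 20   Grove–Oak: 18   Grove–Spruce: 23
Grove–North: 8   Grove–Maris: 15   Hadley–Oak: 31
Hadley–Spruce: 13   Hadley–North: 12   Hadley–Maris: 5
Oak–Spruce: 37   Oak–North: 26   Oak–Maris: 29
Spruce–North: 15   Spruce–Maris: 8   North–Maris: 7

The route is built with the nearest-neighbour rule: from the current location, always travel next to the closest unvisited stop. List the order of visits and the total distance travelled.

At Grove the remaining stops are North 8, Maris 15, Oak 18, Hadley 20, Spruce 23; go to North.
At North the remaining stops are Maris 7, Hadley 12, Spruce 15, Oak 26; go to Maris.
At Maris the remaining stops are Hadley 5, Spruce 8, Oak 29; go to Hadley.
At Hadley the remaining stops are Spruce 13, Oak 31; go to Spruce.
At Spruce the remaining stops are Oak 37; go to Oak.
Return Oak→Grove: 18.
Total = 8 + 7 + 5 + 13 + 37 + 18 = 88.

Nearest-neighbour total = 88 km; route Grove → North → Maris → Hadley → Spruce → Oak → Grove.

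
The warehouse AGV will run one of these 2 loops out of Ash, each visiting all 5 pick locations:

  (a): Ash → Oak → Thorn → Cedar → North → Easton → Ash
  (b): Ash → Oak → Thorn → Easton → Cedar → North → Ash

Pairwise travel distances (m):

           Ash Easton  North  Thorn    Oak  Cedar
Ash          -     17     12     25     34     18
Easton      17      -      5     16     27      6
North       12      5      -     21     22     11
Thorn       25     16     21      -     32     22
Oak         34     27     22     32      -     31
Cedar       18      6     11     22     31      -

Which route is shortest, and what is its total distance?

111 m — (b) is the shortest.

(a): 34 + 32 + 22 + 11 + 5 + 17 = 121
(b): 34 + 32 + 16 + 6 + 11 + 12 = 111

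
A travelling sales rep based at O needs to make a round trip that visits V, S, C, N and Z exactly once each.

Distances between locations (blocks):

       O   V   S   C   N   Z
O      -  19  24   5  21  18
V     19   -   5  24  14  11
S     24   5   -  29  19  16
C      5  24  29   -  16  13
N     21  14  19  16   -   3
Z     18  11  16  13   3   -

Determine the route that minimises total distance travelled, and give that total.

Minimum total distance: 64 blocks.

O - V - S - C - N - Z - O: 19+5+29+16+3+18 = 90
O - V - S - C - Z - N - O: 19+5+29+13+3+21 = 90
O - V - S - N - C - Z - O: 19+5+19+16+13+18 = 90
O - V - S - N - Z - C - O: 19+5+19+3+13+5 = 64
O - V - S - Z - C - N - O: 19+5+16+13+16+21 = 90
O - V - S - Z - N - C - O: 19+5+16+3+16+5 = 64
O - V - C - S - N - Z - O: 19+24+29+19+3+18 = 112
O - V - C - S - Z - N - O: 19+24+29+16+3+21 = 112
O - V - C - N - S - Z - O: 19+24+16+19+16+18 = 112
O - V - C - N - Z - S - O: 19+24+16+3+16+24 = 102
O - V - C - Z - S - N - O: 19+24+13+16+19+21 = 112
O - V - C - Z - N - S - O: 19+24+13+3+19+24 = 102
O - V - N - S - C - Z - O: 19+14+19+29+13+18 = 112
O - V - N - S - Z - C - O: 19+14+19+16+13+5 = 86
… (46 more)
The minimum is 64.
One optimal route: O → V → S → N → Z → C → O (or its reverse).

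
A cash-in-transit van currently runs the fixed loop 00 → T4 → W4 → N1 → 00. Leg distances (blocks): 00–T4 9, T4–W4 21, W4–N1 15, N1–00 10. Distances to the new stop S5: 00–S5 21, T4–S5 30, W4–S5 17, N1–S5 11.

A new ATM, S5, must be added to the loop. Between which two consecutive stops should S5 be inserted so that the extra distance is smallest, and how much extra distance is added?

Insertion cost between consecutive stops i–j is d(i,S5) + d(S5,j) − d(i,j):
  between 00 and T4: 21 + 30 − 9 = 42
  between T4 and W4: 30 + 17 − 21 = 26
  between W4 and N1: 17 + 11 − 15 = 13
  between N1 and 00: 11 + 21 − 10 = 22
Cheapest insertion is between W4 and N1, adding 13.
New total = 55 + 13 = 68.

Minimum extra distance: 13 blocks, inserting S5 between W4 and N1.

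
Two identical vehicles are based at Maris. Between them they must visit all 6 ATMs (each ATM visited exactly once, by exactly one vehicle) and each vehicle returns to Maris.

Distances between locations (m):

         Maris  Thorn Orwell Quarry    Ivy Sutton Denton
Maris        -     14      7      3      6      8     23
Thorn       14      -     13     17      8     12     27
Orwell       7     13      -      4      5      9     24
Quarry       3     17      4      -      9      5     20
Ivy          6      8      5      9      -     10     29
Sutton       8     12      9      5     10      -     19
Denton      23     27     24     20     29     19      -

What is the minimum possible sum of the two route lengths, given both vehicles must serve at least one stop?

Check every non-empty split of the stops between the two vehicles; for each half take its own optimal tour:
  {Thorn} + {Orwell, Quarry, Ivy, Sutton, Denton}: 28 + 62 = 90
  {Orwell} + {Thorn, Quarry, Ivy, Sutton, Denton}: 14 + 68 = 82
  {Thorn, Orwell} + {Quarry, Ivy, Sutton, Denton}: 34 + 58 = 92
  {Quarry} + {Thorn, Orwell, Ivy, Sutton, Denton}: 6 + 74 = 80
  {Thorn, Quarry} + {Orwell, Ivy, Sutton, Denton}: 34 + 62 = 96
  {Orwell, Quarry} + {Thorn, Ivy, Sutton, Denton}: 14 + 68 = 82
  … (31 splits in total)
Best: vehicle 1 Maris → Quarry → Maris = 6; vehicle 2 Maris → Orwell → Ivy → Thorn → Sutton → Denton → Maris = 74; combined 80.

Minimum combined distance: 80 m.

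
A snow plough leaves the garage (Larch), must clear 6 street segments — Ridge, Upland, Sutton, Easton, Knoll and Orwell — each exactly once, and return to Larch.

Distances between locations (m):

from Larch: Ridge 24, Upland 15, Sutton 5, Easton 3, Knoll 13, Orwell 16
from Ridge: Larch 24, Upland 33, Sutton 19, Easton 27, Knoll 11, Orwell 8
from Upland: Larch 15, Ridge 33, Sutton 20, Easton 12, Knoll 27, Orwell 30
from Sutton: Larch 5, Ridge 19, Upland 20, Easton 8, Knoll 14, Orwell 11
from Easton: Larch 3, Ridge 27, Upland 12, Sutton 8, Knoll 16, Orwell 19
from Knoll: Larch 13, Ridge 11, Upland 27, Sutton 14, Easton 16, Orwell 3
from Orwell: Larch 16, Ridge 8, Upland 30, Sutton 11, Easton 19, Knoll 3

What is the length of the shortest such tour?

Larch→Ridge→Upland→Sutton→Easton→Knoll→Orwell→Larch: 24+33+20+8+16+3+16 = 120
Larch→Ridge→Upland→Sutton→Easton→Orwell→Knoll→Larch: 24+33+20+8+19+3+13 = 120
Larch→Ridge→Upland→Sutton→Knoll→Easton→Orwell→Larch: 24+33+20+14+16+19+16 = 142
Larch→Ridge→Upland→Sutton→Knoll→Orwell→Easton→Larch: 24+33+20+14+3+19+3 = 116
Larch→Ridge→Upland→Sutton→Orwell→Easton→Knoll→Larch: 24+33+20+11+19+16+13 = 136
Larch→Ridge→Upland→Sutton→Orwell→Knoll→Easton→Larch: 24+33+20+11+3+16+3 = 110
Larch→Ridge→Upland→Easton→Sutton→Knoll→Orwell→Larch: 24+33+12+8+14+3+16 = 110
Larch→Ridge→Upland→Easton→Sutton→Orwell→Knoll→Larch: 24+33+12+8+11+3+13 = 104
… (352 more)
Larch→Sutton→Ridge→Orwell→Knoll→Upland→Easton→Larch: 5+19+8+3+27+12+3 = 77  ← best
The minimum is 77.
One optimal route: Larch → Sutton → Ridge → Orwell → Knoll → Upland → Easton → Larch (or its reverse).

77 m — the shortest possible round trip.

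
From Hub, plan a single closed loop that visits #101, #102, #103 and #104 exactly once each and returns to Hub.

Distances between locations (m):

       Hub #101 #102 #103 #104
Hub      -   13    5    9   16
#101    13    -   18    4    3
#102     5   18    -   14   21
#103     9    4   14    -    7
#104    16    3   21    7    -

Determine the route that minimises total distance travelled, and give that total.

There are 12 distinct closed tours to check (reversals are equivalent).
Hub→#101→#102→#103→#104→Hub: 13+18+14+7+16 = 68
Hub→#101→#102→#104→#103→Hub: 13+18+21+7+9 = 68
Hub→#101→#103→#102→#104→Hub: 13+4+14+21+16 = 68
Hub→#101→#103→#104→#102→Hub: 13+4+7+21+5 = 50
Hub→#101→#104→#102→#103→Hub: 13+3+21+14+9 = 60
Hub→#101→#104→#103→#102→Hub: 13+3+7+14+5 = 42
Hub→#102→#101→#103→#104→Hub: 5+18+4+7+16 = 50
Hub→#102→#101→#104→#103→Hub: 5+18+3+7+9 = 42
Hub→#102→#103→#101→#104→Hub: 5+14+4+3+16 = 42
Hub→#102→#104→#101→#103→Hub: 5+21+3+4+9 = 42
Hub→#103→#101→#102→#104→Hub: 9+4+18+21+16 = 68
Hub→#103→#102→#101→#104→Hub: 9+14+18+3+16 = 60
The minimum is 42.
One optimal route: Hub → #101 → #104 → #103 → #102 → Hub (or its reverse).

Shortest round trip = 42 m.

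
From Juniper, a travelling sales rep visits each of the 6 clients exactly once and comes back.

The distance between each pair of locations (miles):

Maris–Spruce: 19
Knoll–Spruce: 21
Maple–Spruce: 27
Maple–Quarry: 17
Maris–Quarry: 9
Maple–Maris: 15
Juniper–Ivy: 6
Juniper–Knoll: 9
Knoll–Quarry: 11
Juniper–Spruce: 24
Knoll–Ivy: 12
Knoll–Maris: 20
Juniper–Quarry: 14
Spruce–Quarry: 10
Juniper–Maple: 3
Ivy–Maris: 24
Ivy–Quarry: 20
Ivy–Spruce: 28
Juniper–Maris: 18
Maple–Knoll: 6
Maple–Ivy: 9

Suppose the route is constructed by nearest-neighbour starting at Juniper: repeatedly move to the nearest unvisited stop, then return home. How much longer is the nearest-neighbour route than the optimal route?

6 miles longer than the optimal tour.

From Juniper: Maple=3, Ivy=6, Knoll=9, Quarry=14, Maris=18, Spruce=24 → choose Maple (3).
From Maple: Knoll=6, Ivy=9, Maris=15, Quarry=17, Spruce=27 → choose Knoll (6).
From Knoll: Quarry=11, Ivy=12, Maris=20, Spruce=21 → choose Quarry (11).
From Quarry: Maris=9, Spruce=10, Ivy=20 → choose Maris (9).
From Maris: Spruce=19, Ivy=24 → choose Spruce (19).
From Spruce: Ivy=28 → choose Ivy (28).
NN route Juniper → Maple → Knoll → Quarry → Maris → Spruce → Ivy → Juniper costs 82.
Optimal: Juniper → Maple → Maris → Spruce → Quarry → Knoll → Ivy → Juniper costs 76 (by enumerating all 360 distinct tours).
Excess = 82 − 76 = 6.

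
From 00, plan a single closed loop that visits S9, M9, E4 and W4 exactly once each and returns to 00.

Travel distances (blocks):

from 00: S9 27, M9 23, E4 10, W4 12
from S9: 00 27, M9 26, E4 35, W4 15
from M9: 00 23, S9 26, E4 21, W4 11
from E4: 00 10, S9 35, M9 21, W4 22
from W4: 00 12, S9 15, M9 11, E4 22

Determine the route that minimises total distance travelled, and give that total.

There are 12 distinct closed tours to check (reversals are equivalent).
00-S9-M9-E4-W4-00: 27+26+21+22+12 = 108
00-S9-M9-W4-E4-00: 27+26+11+22+10 = 96
00-S9-E4-M9-W4-00: 27+35+21+11+12 = 106
00-S9-E4-W4-M9-00: 27+35+22+11+23 = 118
00-S9-W4-M9-E4-00: 27+15+11+21+10 = 84
00-S9-W4-E4-M9-00: 27+15+22+21+23 = 108
00-M9-S9-E4-W4-00: 23+26+35+22+12 = 118
00-M9-S9-W4-E4-00: 23+26+15+22+10 = 96
00-M9-E4-S9-W4-00: 23+21+35+15+12 = 106
00-M9-W4-S9-E4-00: 23+11+15+35+10 = 94
00-E4-S9-M9-W4-00: 10+35+26+11+12 = 94
00-E4-M9-S9-W4-00: 10+21+26+15+12 = 84
The minimum is 84.
One optimal route: 00 → S9 → W4 → M9 → E4 → 00 (or its reverse).

Shortest round trip = 84 blocks.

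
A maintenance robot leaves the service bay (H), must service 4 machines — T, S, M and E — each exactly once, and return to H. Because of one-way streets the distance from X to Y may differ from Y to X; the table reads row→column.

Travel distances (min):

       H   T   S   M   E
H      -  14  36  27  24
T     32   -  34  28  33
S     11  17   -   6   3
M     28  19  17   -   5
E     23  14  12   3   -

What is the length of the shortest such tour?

H→T→S→M→E→H: 14+34+6+5+23 = 82
H→T→S→E→M→H: 14+34+3+3+28 = 82
H→T→M→S→E→H: 14+28+17+3+23 = 85
H→T→M→E→S→H: 14+28+5+12+11 = 70
H→T→E→S→M→H: 14+33+12+6+28 = 93
H→T→E→M→S→H: 14+33+3+17+11 = 78
H→S→T→M→E→H: 36+17+28+5+23 = 109
H→S→T→E→M→H: 36+17+33+3+28 = 117
H→S→M→T→E→H: 36+6+19+33+23 = 117
H→S→M→E→T→H: 36+6+5+14+32 = 93
H→S→E→T→M→H: 36+3+14+28+28 = 109
H→S→E→M→T→H: 36+3+3+19+32 = 93
H→M→T→S→E→H: 27+19+34+3+23 = 106
H→M→T→E→S→H: 27+19+33+12+11 = 102
… (10 more)
The minimum is 70.
One optimal route: H → T → M → E → S → H.

Shortest round trip = 70 min.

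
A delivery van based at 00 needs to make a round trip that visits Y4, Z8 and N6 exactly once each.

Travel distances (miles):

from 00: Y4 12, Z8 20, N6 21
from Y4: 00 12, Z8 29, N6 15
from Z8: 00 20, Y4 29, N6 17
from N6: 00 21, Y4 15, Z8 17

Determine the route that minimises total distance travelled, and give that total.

00→Y4→Z8→N6→00: 12+29+17+21 = 79
00→Y4→N6→Z8→00: 12+15+17+20 = 64
00→Z8→Y4→N6→00: 20+29+15+21 = 85
The minimum is 64.
One optimal route: 00 → Y4 → N6 → Z8 → 00 (or its reverse).

Shortest round trip = 64 miles.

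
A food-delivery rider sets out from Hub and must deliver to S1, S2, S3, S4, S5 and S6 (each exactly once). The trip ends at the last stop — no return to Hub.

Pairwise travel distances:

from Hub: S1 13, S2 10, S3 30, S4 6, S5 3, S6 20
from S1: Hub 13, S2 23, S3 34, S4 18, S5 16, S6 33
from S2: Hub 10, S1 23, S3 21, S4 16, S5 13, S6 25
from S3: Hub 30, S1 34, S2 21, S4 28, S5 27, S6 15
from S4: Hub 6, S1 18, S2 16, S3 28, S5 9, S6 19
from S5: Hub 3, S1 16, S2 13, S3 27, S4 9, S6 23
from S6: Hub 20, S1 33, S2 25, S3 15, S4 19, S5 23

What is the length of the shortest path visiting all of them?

89 — the minimum one-way total.

There are 6! = 720 possible orderings.
Hub → S1 → S2 → S3 → S4 → S5 → S6: 13+23+21+28+9+23 = 117
Hub → S1 → S2 → S3 → S4 → S6 → S5: 13+23+21+28+19+23 = 127
Hub → S1 → S2 → S3 → S5 → S4 → S6: 13+23+21+27+9+19 = 112
Hub → S1 → S2 → S3 → S5 → S6 → S4: 13+23+21+27+23+19 = 126
Hub → S1 → S2 → S3 → S6 → S4 → S5: 13+23+21+15+19+9 = 100
Hub → S1 → S2 → S3 → S6 → S5 → S4: 13+23+21+15+23+9 = 104
Hub → S1 → S2 → S4 → S3 → S5 → S6: 13+23+16+28+27+23 = 130
Hub → S1 → S2 → S4 → S3 → S6 → S5: 13+23+16+28+15+23 = 118
… (712 more)
Hub → S1 → S4 → S5 → S2 → S3 → S6: 13+18+9+13+21+15 = 89  ← best
The minimum is 89.
One shortest path: Hub → S1 → S4 → S5 → S2 → S3 → S6.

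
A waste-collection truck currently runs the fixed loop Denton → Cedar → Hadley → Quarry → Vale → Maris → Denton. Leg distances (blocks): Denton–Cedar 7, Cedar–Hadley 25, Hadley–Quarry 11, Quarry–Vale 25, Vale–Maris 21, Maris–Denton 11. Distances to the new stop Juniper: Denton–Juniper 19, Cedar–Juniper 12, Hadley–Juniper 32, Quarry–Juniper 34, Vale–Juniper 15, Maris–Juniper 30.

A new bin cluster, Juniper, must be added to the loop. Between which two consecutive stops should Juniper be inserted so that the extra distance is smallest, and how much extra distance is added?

Adding 19 blocks by placing Juniper on the Cedar–Hadley leg.

Insertion cost between consecutive stops i–j is d(i,Juniper) + d(Juniper,j) − d(i,j):
  between Denton and Cedar: 19 + 12 − 7 = 24
  between Cedar and Hadley: 12 + 32 − 25 = 19
  between Hadley and Quarry: 32 + 34 − 11 = 55
  between Quarry and Vale: 34 + 15 − 25 = 24
  between Vale and Maris: 15 + 30 − 21 = 24
  between Maris and Denton: 30 + 19 − 11 = 38
Cheapest insertion is between Cedar and Hadley, adding 19.
New total = 100 + 19 = 119.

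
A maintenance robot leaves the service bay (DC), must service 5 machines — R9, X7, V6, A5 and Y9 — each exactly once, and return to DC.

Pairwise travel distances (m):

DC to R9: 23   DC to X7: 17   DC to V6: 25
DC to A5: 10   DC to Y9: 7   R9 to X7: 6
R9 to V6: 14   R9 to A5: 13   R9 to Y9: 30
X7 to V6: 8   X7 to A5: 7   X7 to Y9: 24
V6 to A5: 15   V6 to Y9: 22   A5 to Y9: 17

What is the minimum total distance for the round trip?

66 m — the shortest possible round trip.

With 5 stops there are 5!/2 = 60 distinct round trips (a route and its reverse cost the same).
DC→R9→X7→V6→A5→Y9→DC: 23+6+8+15+17+7 = 76
DC→R9→X7→V6→Y9→A5→DC: 23+6+8+22+17+10 = 86
DC→R9→X7→A5→V6→Y9→DC: 23+6+7+15+22+7 = 80
DC→R9→X7→A5→Y9→V6→DC: 23+6+7+17+22+25 = 100
DC→R9→X7→Y9→V6→A5→DC: 23+6+24+22+15+10 = 100
DC→R9→X7→Y9→A5→V6→DC: 23+6+24+17+15+25 = 110
DC→R9→V6→X7→A5→Y9→DC: 23+14+8+7+17+7 = 76
DC→R9→V6→X7→Y9→A5→DC: 23+14+8+24+17+10 = 96
DC→R9→V6→A5→X7→Y9→DC: 23+14+15+7+24+7 = 90
DC→R9→V6→A5→Y9→X7→DC: 23+14+15+17+24+17 = 110
DC→R9→V6→Y9→X7→A5→DC: 23+14+22+24+7+10 = 100
DC→R9→V6→Y9→A5→X7→DC: 23+14+22+17+7+17 = 100
DC→R9→A5→X7→V6→Y9→DC: 23+13+7+8+22+7 = 80
DC→R9→A5→X7→Y9→V6→DC: 23+13+7+24+22+25 = 114
… (46 more)
DC→A5→R9→X7→V6→Y9→DC: 10+13+6+8+22+7 = 66  ← best
The minimum is 66.
One optimal route: DC → A5 → R9 → X7 → V6 → Y9 → DC (or its reverse).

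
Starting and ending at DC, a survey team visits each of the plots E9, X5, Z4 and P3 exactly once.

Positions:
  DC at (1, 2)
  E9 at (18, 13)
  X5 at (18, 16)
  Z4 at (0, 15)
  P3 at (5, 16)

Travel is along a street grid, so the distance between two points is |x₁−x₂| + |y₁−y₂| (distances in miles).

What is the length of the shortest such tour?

DC - E9 - X5 - Z4 - P3 - DC: 28+3+19+6+18 = 74
DC - E9 - X5 - P3 - Z4 - DC: 28+3+13+6+14 = 64
DC - E9 - Z4 - X5 - P3 - DC: 28+20+19+13+18 = 98
DC - E9 - Z4 - P3 - X5 - DC: 28+20+6+13+31 = 98
DC - E9 - P3 - X5 - Z4 - DC: 28+16+13+19+14 = 90
DC - E9 - P3 - Z4 - X5 - DC: 28+16+6+19+31 = 100
DC - X5 - E9 - Z4 - P3 - DC: 31+3+20+6+18 = 78
DC - X5 - E9 - P3 - Z4 - DC: 31+3+16+6+14 = 70
DC - X5 - Z4 - E9 - P3 - DC: 31+19+20+16+18 = 104
DC - X5 - P3 - E9 - Z4 - DC: 31+13+16+20+14 = 94
DC - Z4 - E9 - X5 - P3 - DC: 14+20+3+13+18 = 68
DC - Z4 - X5 - E9 - P3 - DC: 14+19+3+16+18 = 70
The minimum is 64.
One optimal route: DC → E9 → X5 → P3 → Z4 → DC (or its reverse).

Shortest round trip = 64 miles.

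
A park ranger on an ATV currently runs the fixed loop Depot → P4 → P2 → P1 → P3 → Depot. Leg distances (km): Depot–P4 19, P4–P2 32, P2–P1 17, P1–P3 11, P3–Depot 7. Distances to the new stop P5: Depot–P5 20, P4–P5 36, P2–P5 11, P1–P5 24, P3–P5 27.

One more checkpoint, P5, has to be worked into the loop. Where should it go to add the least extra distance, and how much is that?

Insertion cost between consecutive stops i–j is d(i,P5) + d(P5,j) − d(i,j):
  between Depot and P4: 20 + 36 − 19 = 37
  between P4 and P2: 36 + 11 − 32 = 15
  between P2 and P1: 11 + 24 − 17 = 18
  between P1 and P3: 24 + 27 − 11 = 40
  between P3 and Depot: 27 + 20 − 7 = 40
Cheapest insertion is between P4 and P2, adding 15.
New total = 86 + 15 = 101.

Minimum extra distance: 15 km, inserting P5 between P4 and P2.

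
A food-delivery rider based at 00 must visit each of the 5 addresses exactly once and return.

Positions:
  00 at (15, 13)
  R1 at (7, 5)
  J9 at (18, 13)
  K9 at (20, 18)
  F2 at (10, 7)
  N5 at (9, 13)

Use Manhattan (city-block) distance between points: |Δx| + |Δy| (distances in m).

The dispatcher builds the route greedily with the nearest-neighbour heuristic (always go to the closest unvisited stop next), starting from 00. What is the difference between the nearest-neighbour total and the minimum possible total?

The nearest-neighbour route is 2 m longer than optimal.

From 00: J9=3, N5=6, K9=10, F2=11, R1=16 → choose J9 (3).
From J9: K9=7, N5=9, F2=14, R1=19 → choose K9 (7).
From K9: N5=16, F2=21, R1=26 → choose N5 (16).
From N5: F2=7, R1=10 → choose F2 (7).
From F2: R1=5 → choose R1 (5).
NN route 00 → J9 → K9 → N5 → F2 → R1 → 00 costs 54.
Optimal: 00 → J9 → K9 → F2 → R1 → N5 → 00 costs 52 (by enumerating all 60 distinct tours).
Excess = 54 − 52 = 2.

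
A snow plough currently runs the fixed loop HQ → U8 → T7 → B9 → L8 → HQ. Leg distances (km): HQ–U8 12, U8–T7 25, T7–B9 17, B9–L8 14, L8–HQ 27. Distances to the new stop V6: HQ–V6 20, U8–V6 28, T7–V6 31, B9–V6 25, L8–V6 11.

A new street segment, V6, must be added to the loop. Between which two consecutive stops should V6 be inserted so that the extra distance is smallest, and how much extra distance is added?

Minimum extra distance: 4 km, inserting V6 between L8 and HQ.

Insertion cost between consecutive stops i–j is d(i,V6) + d(V6,j) − d(i,j):
  between HQ and U8: 20 + 28 − 12 = 36
  between U8 and T7: 28 + 31 − 25 = 34
  between T7 and B9: 31 + 25 − 17 = 39
  between B9 and L8: 25 + 11 − 14 = 22
  between L8 and HQ: 11 + 20 − 27 = 4
Cheapest insertion is between L8 and HQ, adding 4.
New total = 95 + 4 = 99.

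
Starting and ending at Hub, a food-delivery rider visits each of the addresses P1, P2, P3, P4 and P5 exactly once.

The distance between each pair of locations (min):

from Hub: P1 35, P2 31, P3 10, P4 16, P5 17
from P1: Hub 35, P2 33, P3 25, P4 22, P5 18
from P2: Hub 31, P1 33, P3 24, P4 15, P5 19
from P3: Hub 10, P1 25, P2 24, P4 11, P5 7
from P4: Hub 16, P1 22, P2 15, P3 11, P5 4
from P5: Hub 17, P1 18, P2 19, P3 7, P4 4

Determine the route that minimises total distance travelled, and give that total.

With 5 stops there are 5!/2 = 60 distinct round trips (a route and its reverse cost the same).
Hub-P1-P2-P3-P4-P5-Hub: 35+33+24+11+4+17 = 124
Hub-P1-P2-P3-P5-P4-Hub: 35+33+24+7+4+16 = 119
Hub-P1-P2-P4-P3-P5-Hub: 35+33+15+11+7+17 = 118
Hub-P1-P2-P4-P5-P3-Hub: 35+33+15+4+7+10 = 104
Hub-P1-P2-P5-P3-P4-Hub: 35+33+19+7+11+16 = 121
Hub-P1-P2-P5-P4-P3-Hub: 35+33+19+4+11+10 = 112
Hub-P1-P3-P2-P4-P5-Hub: 35+25+24+15+4+17 = 120
Hub-P1-P3-P2-P5-P4-Hub: 35+25+24+19+4+16 = 123
Hub-P1-P3-P4-P2-P5-Hub: 35+25+11+15+19+17 = 122
Hub-P1-P3-P4-P5-P2-Hub: 35+25+11+4+19+31 = 125
Hub-P1-P3-P5-P2-P4-Hub: 35+25+7+19+15+16 = 117
Hub-P1-P3-P5-P4-P2-Hub: 35+25+7+4+15+31 = 117
Hub-P1-P4-P2-P3-P5-Hub: 35+22+15+24+7+17 = 120
Hub-P1-P4-P2-P5-P3-Hub: 35+22+15+19+7+10 = 108
… (46 more)
Hub-P3-P5-P1-P2-P4-Hub: 10+7+18+33+15+16 = 99  ← best
The minimum is 99.
One optimal route: Hub → P3 → P5 → P1 → P2 → P4 → Hub (or its reverse).

Minimum total distance: 99 min.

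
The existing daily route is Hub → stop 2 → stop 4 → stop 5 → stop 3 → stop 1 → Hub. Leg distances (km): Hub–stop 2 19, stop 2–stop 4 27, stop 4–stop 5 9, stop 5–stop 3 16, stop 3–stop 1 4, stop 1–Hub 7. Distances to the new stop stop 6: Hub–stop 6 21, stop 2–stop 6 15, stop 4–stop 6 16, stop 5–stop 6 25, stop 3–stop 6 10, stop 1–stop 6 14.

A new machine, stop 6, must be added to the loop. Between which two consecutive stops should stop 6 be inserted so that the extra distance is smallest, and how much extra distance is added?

+4 km — insert stop 6 between stop 2 and stop 4.

Insertion cost between consecutive stops i–j is d(i,stop 6) + d(stop 6,j) − d(i,j):
  between Hub and stop 2: 21 + 15 − 19 = 17
  between stop 2 and stop 4: 15 + 16 − 27 = 4
  between stop 4 and stop 5: 16 + 25 − 9 = 32
  between stop 5 and stop 3: 25 + 10 − 16 = 19
  between stop 3 and stop 1: 10 + 14 − 4 = 20
  between stop 1 and Hub: 14 + 21 − 7 = 28
Cheapest insertion is between stop 2 and stop 4, adding 4.
New total = 82 + 4 = 86.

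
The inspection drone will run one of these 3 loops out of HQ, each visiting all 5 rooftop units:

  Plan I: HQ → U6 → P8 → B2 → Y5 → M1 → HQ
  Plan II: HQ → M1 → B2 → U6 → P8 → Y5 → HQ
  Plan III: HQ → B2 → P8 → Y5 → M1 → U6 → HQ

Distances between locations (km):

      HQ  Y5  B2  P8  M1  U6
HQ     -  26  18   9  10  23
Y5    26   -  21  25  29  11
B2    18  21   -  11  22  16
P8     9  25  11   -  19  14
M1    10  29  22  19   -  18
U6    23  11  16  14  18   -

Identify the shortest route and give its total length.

108 km — Plan I is the shortest.

Plan I: 23 + 14 + 11 + 21 + 29 + 10 = 108
Plan II: 10 + 22 + 16 + 14 + 25 + 26 = 113
Plan III: 18 + 11 + 25 + 29 + 18 + 23 = 124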